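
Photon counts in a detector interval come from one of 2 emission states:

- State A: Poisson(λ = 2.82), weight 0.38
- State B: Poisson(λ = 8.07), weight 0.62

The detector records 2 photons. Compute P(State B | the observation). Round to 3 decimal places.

0.066

Apply Bayes' rule: the posterior for each component is proportional to its prior times its likelihood at x.
Poisson probabilities:
  L_A = e^(−2.82)·2.82^2/2! = 0.237005
  L_B = e^(−8.07)·8.07^2/2! = 0.010185
Unnormalised posteriors:
  P(Z=A)·L_A = 0.38 × 0.237005 = 0.090062
  P(Z=B)·L_B = 0.62 × 0.010185 = 0.00631469
Denominator: 0.090062 + 0.00631469 = 0.0963767
P(State B | the observation) ≈ 0.066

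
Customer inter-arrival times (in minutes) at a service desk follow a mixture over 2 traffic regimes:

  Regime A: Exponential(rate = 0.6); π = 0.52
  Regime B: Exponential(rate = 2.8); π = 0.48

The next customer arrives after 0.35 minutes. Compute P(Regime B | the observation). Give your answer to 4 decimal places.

0.6661

The responsibility of component k is π_k f_k(x) divided by Σ_j π_j f_j(x).
Evaluate each component's likelihood at the observed value:
  L_A = 0.486351
  L_B = 1.05087
Unnormalised posteriors:
  π_A·L_A = 0.52 × 0.486351 = 0.252902
  π_B·L_B = 0.48 × 1.05087 = 0.504418
Evidence: 0.252902 + 0.504418 = 0.75732
Responsibility of Regime B: 0.504418 / 0.75732 ≈ 0.6661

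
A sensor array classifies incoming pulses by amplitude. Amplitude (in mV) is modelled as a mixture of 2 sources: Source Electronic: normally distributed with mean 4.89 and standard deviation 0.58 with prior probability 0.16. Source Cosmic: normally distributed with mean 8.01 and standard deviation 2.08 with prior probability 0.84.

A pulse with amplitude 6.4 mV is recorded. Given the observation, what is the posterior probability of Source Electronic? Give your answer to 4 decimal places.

Posterior ∝ prior × likelihood, so P(k | x) ∝ P(Z=k) f_k(x); normalise over all components.
Evaluate each component's likelihood at the observed value:
  f_Electronic = (1/(0.58·√(2π)))·exp(−(6.4−4.89)²/(2·0.58²)) = 0.687832·exp(-3.38897) = 0.0232098
  f_Cosmic = (1/(2.08·√(2π)))·exp(−(6.4−8.01)²/(2·2.08²)) = 0.191799·exp(-0.29957) = 0.14215
Weight by the priors:
  P(Z=Electronic)·f_Electronic = 0.16 × 0.0232098 = 0.00371356
  P(Z=Cosmic)·f_Cosmic = 0.84 × 0.14215 = 0.119406
Normaliser: 0.00371356 + 0.119406 = 0.123119
P(Source Electronic | the observation) ≈ 0.0302

0.0302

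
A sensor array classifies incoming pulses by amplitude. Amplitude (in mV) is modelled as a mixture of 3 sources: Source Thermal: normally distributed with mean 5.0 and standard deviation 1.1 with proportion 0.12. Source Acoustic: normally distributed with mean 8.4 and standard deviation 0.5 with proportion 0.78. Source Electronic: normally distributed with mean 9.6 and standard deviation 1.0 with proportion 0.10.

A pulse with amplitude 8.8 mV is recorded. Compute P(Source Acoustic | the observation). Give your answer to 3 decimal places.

Posterior ∝ prior × likelihood, so P(k | x) ∝ π_k f_k(x); normalise over all components.
Normal densities:
  p_Thermal = (1/(1.1·√(2π)))·exp(−(8.8−5.0)²/(2·1.1²)) = 0.362675·exp(-5.96694) = 0.000929196
  p_Acoustic = (1/(0.5·√(2π)))·exp(−(8.8−8.4)²/(2·0.5²)) = 0.797885·exp(-0.32000) = 0.579383
  p_Electronic = (1/(1.0·√(2π)))·exp(−(8.8−9.6)²/(2·1.0²)) = 0.398942·exp(-0.32000) = 0.289692
Multiply by the mixture weights:
  π_Thermal·p_Thermal = 0.12 × 0.000929196 = 0.000111504
  π_Acoustic·p_Acoustic = 0.78 × 0.579383 = 0.451919
  π_Electronic·p_Electronic = 0.10 × 0.289692 = 0.0289692
Marginal: 0.000111504 + 0.451919 + 0.0289692 = 0.480999
So the posterior for Source Acoustic is 0.451919 / 0.480999 ≈ 0.940.

0.940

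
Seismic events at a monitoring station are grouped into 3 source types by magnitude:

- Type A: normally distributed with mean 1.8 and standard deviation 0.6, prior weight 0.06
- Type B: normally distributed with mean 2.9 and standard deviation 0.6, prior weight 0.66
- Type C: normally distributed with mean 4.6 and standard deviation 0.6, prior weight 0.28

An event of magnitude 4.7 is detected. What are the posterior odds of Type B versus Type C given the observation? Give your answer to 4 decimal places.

Posterior odds = (w_i f_i(x)) / (w_j f_j(x)); the normalising sum cancels.
Evaluate each component's likelihood at the observed value:
  p_A = (1/(0.6·√(2π)))·exp(−(4.7−1.8)²/(2·0.6²)) = 0.664904·exp(-11.68056) = 5.62287e-06
  p_B = (1/(0.6·√(2π)))·exp(−(4.7−2.9)²/(2·0.6²)) = 0.664904·exp(-4.50000) = 0.00738641
  p_C = (1/(0.6·√(2π)))·exp(−(4.7−4.6)²/(2·0.6²)) = 0.664904·exp(-0.01389) = 0.655733
Posterior odds = (w_B·p_B) / (w_C·p_C) = (0.66·0.00738641) / (0.28·0.655733) = 0.00487503 / 0.183605 ≈ 0.0266

0.0266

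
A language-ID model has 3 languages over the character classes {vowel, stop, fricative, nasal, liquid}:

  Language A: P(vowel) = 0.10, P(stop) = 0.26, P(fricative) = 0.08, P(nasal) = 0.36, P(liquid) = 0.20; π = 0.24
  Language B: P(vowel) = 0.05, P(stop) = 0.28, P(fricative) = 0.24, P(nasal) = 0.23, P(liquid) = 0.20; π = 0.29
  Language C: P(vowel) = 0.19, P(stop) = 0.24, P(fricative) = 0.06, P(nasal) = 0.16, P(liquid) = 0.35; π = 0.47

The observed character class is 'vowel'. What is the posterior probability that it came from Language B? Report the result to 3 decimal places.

0.113

The responsibility of component k is π_k f_k(x) divided by Σ_j π_j f_j(x).
Component likelihoods at x = 'vowel':
  L_A = P(vowel | comp) = 0.10
  L_B = P(vowel | comp) = 0.05
  L_C = P(vowel | comp) = 0.19
Multiply by the mixture weights:
  π_A·L_A = 0.24 × 0.1 = 0.024
  π_B·L_B = 0.29 × 0.05 = 0.0145
  π_C·L_C = 0.47 × 0.19 = 0.0893
Sum: 0.024 + 0.0145 + 0.0893 = 0.1278
Responsibility of Language B: 0.0145 / 0.1278 ≈ 0.113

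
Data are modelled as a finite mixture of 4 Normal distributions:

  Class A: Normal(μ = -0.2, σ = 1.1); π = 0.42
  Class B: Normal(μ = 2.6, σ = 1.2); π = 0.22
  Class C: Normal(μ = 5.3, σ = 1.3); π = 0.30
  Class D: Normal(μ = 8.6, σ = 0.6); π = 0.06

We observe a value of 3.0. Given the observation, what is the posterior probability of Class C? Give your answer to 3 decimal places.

By Bayes' theorem, P(k | x) = w_k f_k(x) / Σ_j w_j f_j(x).
Evaluate each component's likelihood at the observed value:
  f_A = 0.00527038
  f_B = 0.314486
  f_C = 0.064159
  f_D = 8.06903e-20
Prior × likelihood for each component:
  w_A·f_A = 0.42 × 0.00527038 = 0.00221356
  w_B·f_B = 0.22 × 0.314486 = 0.0691869
  w_C·f_C = 0.30 × 0.064159 = 0.0192477
  w_D·f_D = 0.06 × 8.06903e-20 = 4.84142e-21
Marginal: 0.00221356 + 0.0691869 + 0.0192477 + 4.84142e-21 = 0.0906482
P(Class C | data) = 0.0192477 / 0.0906482 ≈ 0.212

0.212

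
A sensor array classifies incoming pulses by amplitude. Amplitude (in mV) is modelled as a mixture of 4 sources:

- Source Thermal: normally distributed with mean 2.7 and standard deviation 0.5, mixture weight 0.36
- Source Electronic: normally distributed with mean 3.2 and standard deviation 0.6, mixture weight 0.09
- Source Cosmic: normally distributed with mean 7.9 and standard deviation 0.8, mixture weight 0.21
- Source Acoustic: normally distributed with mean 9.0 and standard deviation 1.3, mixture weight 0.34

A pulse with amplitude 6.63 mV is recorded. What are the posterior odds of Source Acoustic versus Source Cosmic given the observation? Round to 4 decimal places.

0.6667

Only the two components matter; the odds are (π_i f_i(x)) / (π_j f_j(x)).
Component likelihoods at x = 6.63 mV:
  L_Thermal = (1/(0.5·√(2π)))·exp(−(6.63−2.7)²/(2·0.5²)) = 0.797885·exp(-30.88980) = 3.06669e-14
  L_Electronic = (1/(0.6·√(2π)))·exp(−(6.63−3.2)²/(2·0.6²)) = 0.664904·exp(-16.34014) = 5.32509e-08
  L_Cosmic = (1/(0.8·√(2π)))·exp(−(6.63−7.9)²/(2·0.8²)) = 0.498678·exp(-1.26008) = 0.141441
  L_Acoustic = (1/(1.3·√(2π)))·exp(−(6.63−9.0)²/(2·1.3²)) = 0.306879·exp(-1.66180) = 0.0582444
Odds = (0.34/0.21) × (0.0582444/0.141441) = 1.61905 × 0.411793 ≈ 0.6667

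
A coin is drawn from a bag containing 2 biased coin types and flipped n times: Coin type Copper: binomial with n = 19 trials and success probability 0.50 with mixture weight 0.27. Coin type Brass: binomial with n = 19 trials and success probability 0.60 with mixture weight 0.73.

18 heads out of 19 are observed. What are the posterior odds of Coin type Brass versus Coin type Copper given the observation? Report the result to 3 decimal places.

57.585

Since P(k|x) ∝ π_k f_k(x), the posterior odds are π_i f_i(x) / (π_j f_j(x)).
Evaluate each component's likelihood at the observed value:
  L_Copper = C(19,18)·0.50^18·0.50^1 = 19·3.8147e-06·0.5 = 3.62396e-05
  L_Brass = C(19,18)·0.60^18·0.40^1 = 19·0.00010156·0.4 = 0.000771856
Odds = (0.73/0.27) × (0.000771856/3.62396e-05) = 2.7037 × 21.2987 ≈ 57.585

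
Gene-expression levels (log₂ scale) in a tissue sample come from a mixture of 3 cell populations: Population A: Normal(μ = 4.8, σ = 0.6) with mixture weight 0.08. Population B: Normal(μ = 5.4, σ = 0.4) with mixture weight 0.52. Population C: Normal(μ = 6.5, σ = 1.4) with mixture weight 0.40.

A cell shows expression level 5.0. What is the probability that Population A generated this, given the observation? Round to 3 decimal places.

Apply Bayes' rule: the posterior for each component is proportional to its prior times its likelihood at x.
Normal densities:
  p_A = (1/(0.6·√(2π)))·exp(−(5.0−4.8)²/(2·0.6²)) = 0.664904·exp(-0.05556) = 0.628972
  p_B = (1/(0.4·√(2π)))·exp(−(5.0−5.4)²/(2·0.4²)) = 0.997356·exp(-0.50000) = 0.604927
  p_C = (1/(1.4·√(2π)))·exp(−(5.0−6.5)²/(2·1.4²)) = 0.284959·exp(-0.57398) = 0.160511
Prior × likelihood for each component:
  π_A·p_A = 0.08 × 0.628972 = 0.0503178
  π_B·p_B = 0.52 × 0.604927 = 0.314562
  π_C·p_C = 0.40 × 0.160511 = 0.0642046
Denominator: 0.0503178 + 0.314562 + 0.0642046 = 0.429084
P(Population A | the observation) = 0.0503178 / 0.429084 ≈ 0.117

0.117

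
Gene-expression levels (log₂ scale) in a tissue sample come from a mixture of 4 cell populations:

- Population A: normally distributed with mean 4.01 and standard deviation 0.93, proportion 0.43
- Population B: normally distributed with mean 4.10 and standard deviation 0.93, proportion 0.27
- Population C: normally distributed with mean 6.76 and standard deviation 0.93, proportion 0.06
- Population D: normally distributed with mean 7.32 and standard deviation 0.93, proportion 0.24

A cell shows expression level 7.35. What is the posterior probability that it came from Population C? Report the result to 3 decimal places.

0.169

The responsibility of component k is w_k f_k(x) divided by Σ_j w_j f_j(x).
Component likelihoods at x = 7.35:
  L_A = (1/(0.93·√(2π)))·exp(−(7.35−4.01)²/(2·0.93²)) = 0.428970·exp(-6.44907) = 0.000678628
  L_B = (1/(0.93·√(2π)))·exp(−(7.35−4.10)²/(2·0.93²)) = 0.428970·exp(-6.10620) = 0.000956179
  L_C = (1/(0.93·√(2π)))·exp(−(7.35−6.76)²/(2·0.93²)) = 0.428970·exp(-0.20124) = 0.350777
  L_D = (1/(0.93·√(2π)))·exp(−(7.35−7.32)²/(2·0.93²)) = 0.428970·exp(-0.00052) = 0.428747
Unnormalised posteriors:
  w_A·L_A = 0.43 × 0.000678628 = 0.00029181
  w_B·L_B = 0.27 × 0.000956179 = 0.000258168
  w_C·L_C = 0.06 × 0.350777 = 0.0210466
  w_D·L_D = 0.24 × 0.428747 = 0.102899
Denominator: 0.00029181 + 0.000258168 + 0.0210466 + 0.102899 = 0.124496
Responsibility of Population C: 0.0210466 / 0.124496 ≈ 0.169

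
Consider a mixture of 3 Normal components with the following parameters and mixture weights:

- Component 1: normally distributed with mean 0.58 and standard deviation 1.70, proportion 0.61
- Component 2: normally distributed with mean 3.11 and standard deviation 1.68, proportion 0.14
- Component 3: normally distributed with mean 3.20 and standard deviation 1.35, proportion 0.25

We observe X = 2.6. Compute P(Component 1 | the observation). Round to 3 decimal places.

0.417

Apply Bayes' rule: the posterior for each component is proportional to its prior times its likelihood at x.
Component likelihoods at x = 2.6:
  p_1 = (1/(1.70·√(2π)))·exp(−(2.6−0.58)²/(2·1.70²)) = 0.234672·exp(-0.70595) = 0.115843
  p_2 = (1/(1.68·√(2π)))·exp(−(2.6−3.11)²/(2·1.68²)) = 0.237466·exp(-0.04608) = 0.226772
  p_3 = (1/(1.35·√(2π)))·exp(−(2.6−3.20)²/(2·1.35²)) = 0.295513·exp(-0.09877) = 0.267721
Multiply by the mixture weights:
  w_1·p_1 = 0.61 × 0.115843 = 0.0706643
  w_2·p_2 = 0.14 × 0.226772 = 0.0317481
  w_3·p_3 = 0.25 × 0.267721 = 0.0669303
Normaliser: 0.0706643 + 0.0317481 + 0.0669303 = 0.169343
Responsibility of Component 1: 0.0706643 / 0.169343 ≈ 0.417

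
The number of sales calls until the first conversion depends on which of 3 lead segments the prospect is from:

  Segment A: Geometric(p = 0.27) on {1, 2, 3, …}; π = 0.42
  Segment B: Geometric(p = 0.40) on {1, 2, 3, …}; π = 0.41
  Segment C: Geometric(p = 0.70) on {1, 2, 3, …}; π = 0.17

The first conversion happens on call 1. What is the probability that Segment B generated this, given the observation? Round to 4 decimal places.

0.4137

Apply Bayes' rule: the posterior for each component is proportional to its prior times its likelihood at x.
Evaluate each component's likelihood at the observed value:
  p_A = 0.27·(1−0.27)^0 = 0.27·1 = 0.27
  p_B = 0.40·(1−0.40)^0 = 0.40·1 = 0.4
  p_C = 0.70·(1−0.70)^0 = 0.70·1 = 0.7
Unnormalised posteriors:
  π_A·p_A = 0.42 × 0.27 = 0.1134
  π_B·p_B = 0.41 × 0.4 = 0.164
  π_C·p_C = 0.17 × 0.7 = 0.119
Evidence: 0.1134 + 0.164 + 0.119 = 0.3964
P(Segment B | data) = 0.164 / 0.3964 ≈ 0.4137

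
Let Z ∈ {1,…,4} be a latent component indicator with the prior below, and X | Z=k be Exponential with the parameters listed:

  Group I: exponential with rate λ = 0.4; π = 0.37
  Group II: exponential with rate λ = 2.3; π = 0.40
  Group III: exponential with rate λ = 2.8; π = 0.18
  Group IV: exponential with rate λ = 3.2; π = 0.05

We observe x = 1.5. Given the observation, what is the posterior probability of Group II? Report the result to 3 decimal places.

P(component k | x) = π_k·f_k(x) / marginal(x), where marginal(x) = Σ_j π_j·f_j(x).
Component likelihoods at x = 1.5:
  p_I = 0.219525
  p_II = 0.073015
  p_III = 0.0419876
  p_IV = 0.0263352
Weight by the priors:
  π_I·p_I = 0.37 × 0.219525 = 0.0812241
  π_II·p_II = 0.40 × 0.073015 = 0.029206
  π_III·p_III = 0.18 × 0.0419876 = 0.00755777
  π_IV·p_IV = 0.05 × 0.0263352 = 0.00131676
Denominator: 0.0812241 + 0.029206 + 0.00755777 + 0.00131676 = 0.119305
Responsibility of Group II: 0.029206 / 0.119305 ≈ 0.245

0.245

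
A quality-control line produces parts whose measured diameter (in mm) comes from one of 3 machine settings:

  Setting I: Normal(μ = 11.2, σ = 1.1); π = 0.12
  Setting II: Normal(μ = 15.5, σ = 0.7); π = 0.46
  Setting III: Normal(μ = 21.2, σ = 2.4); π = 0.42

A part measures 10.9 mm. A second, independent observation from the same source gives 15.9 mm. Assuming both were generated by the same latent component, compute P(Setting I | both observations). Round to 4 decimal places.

0.9421

By Bayes' theorem, P(k | x) = w_k f_k(x) / Σ_j w_j f_j(x).
Since both observations come from the same component, the likelihood for component k is f_k(x₁)·f_k(x₂).
  L_I = [(1/(1.1·√(2π)))·exp(−(10.9−11.2)²/(2·1.1²)) = 0.362675·exp(-0.03719) = 0.349435] × [3.93762e-05] = 1.37594e-05
  L_II = [(1/(0.7·√(2π)))·exp(−(10.9−15.5)²/(2·0.7²)) = 0.569918·exp(-21.59184) = 2.39109e-10] × [0.484068] = 1.15745e-10
  L_III = [(1/(2.4·√(2π)))·exp(−(10.9−21.2)²/(2·2.4²)) = 0.166226·exp(-9.20920) = 1.66415e-05] × [0.0145121] = 2.41503e-07
Prior × likelihood for each component:
  w_I·L_I = 0.12 × 1.37594e-05 = 1.65113e-06
  w_II·L_II = 0.46 × 1.15745e-10 = 5.32428e-11
  w_III·L_III = 0.42 × 2.41503e-07 = 1.01431e-07
Denominator: 1.65113e-06 + 5.32428e-11 + 1.01431e-07 = 1.75262e-06
So the posterior for Setting I is 1.65113e-06 / 1.75262e-06 ≈ 0.9421.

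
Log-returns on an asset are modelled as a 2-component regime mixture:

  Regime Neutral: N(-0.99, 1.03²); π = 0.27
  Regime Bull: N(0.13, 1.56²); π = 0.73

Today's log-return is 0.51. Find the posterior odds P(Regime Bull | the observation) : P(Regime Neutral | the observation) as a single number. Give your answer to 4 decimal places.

Only the two components matter; the odds are (π_i f_i(x)) / (π_j f_j(x)).
Normal densities:
  p_Neutral = (1/(1.03·√(2π)))·exp(−(0.51−-0.99)²/(2·1.03²)) = 0.387323·exp(-1.06042) = 0.134134
  p_Bull = (1/(1.56·√(2π)))·exp(−(0.51−0.13)²/(2·1.56²)) = 0.255732·exp(-0.02967) = 0.248257
Odds = (0.73/0.27) × (0.248257/0.134134) = 2.7037 × 1.85081 ≈ 5.0041

5.0041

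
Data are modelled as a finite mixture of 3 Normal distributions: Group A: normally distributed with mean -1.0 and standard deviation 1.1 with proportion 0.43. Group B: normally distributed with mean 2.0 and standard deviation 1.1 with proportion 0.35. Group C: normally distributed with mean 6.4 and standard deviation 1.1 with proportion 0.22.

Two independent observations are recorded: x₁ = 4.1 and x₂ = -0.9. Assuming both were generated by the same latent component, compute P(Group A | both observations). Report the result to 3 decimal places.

P(component k | x) = w_k·f_k(x) / marginal(x), where marginal(x) = Σ_j w_j·f_j(x).
Since both observations come from the same component, the likelihood for component k is f_k(x₁)·f_k(x₂).
  L_A = [7.7938e-06] × [0.361179] = 2.81496e-06
  L_B = [0.0586268] × [0.0112268] = 0.000658189
  L_C = [0.0407541] × [9.90982e-11] = 4.03866e-12
Prior × likelihood for each component:
  w_A·L_A = 0.43 × 2.81496e-06 = 1.21043e-06
  w_B·L_B = 0.35 × 0.000658189 = 0.000230366
  w_C·L_C = 0.22 × 4.03866e-12 = 8.88504e-13
Marginal: 1.21043e-06 + 0.000230366 + 8.88504e-13 = 0.000231577
P(Group A | x) = 1.21043e-06 / 0.000231577 ≈ 0.005

0.005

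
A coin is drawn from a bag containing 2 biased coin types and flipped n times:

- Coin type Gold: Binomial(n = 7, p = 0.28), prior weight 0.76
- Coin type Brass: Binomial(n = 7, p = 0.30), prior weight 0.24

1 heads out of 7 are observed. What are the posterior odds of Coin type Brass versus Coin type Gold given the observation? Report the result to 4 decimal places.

Only the two components matter; the odds are (P(Z=i) f_i(x)) / (P(Z=j) f_j(x)).
Binomial probabilities:
  f_Gold = C(7,1)·0.28^1·0.72^6 = 7·0.28·0.139314 = 0.273056
  f_Brass = C(7,1)·0.30^1·0.70^6 = 7·0.3·0.117649 = 0.247063
0.0592951 / 0.207522 ≈ 0.2857

0.2857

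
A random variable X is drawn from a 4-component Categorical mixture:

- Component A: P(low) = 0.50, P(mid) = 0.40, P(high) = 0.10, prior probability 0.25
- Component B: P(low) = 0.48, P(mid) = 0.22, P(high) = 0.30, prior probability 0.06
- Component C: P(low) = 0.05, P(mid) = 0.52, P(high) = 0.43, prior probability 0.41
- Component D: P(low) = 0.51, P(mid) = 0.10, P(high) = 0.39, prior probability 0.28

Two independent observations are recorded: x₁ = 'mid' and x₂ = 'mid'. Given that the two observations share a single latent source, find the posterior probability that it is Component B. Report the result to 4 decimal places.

0.0185

The responsibility of component k is w_k f_k(x) divided by Σ_j w_j f_j(x).
Since both observations come from the same component, the likelihood for component k is f_k(x₁)·f_k(x₂).
  f_A = [0.4] × [0.4] = 0.16
  f_B = [0.22] × [0.22] = 0.0484
  f_C = [0.52] × [0.52] = 0.2704
  f_D = [0.1] × [0.1] = 0.01
Prior × likelihood for each component:
  w_A·f_A = 0.25 × 0.16 = 0.04
  w_B·f_B = 0.06 × 0.0484 = 0.002904
  w_C·f_C = 0.41 × 0.2704 = 0.110864
  w_D·f_D = 0.28 × 0.01 = 0.0028
Marginal: 0.04 + 0.002904 + 0.110864 + 0.0028 = 0.156568
Responsibility of Component B: 0.002904 / 0.156568 ≈ 0.0185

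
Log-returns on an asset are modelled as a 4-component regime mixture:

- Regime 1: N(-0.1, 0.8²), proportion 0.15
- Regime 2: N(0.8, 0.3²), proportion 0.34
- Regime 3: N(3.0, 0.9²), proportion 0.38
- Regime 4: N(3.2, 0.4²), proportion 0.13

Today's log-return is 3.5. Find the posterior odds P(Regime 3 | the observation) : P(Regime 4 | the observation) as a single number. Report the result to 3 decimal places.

Only the two components matter; the odds are (P(Z=i) f_i(x)) / (P(Z=j) f_j(x)).
Normal densities:
  p_1 = (1/(0.8·√(2π)))·exp(−(3.5−-0.1)²/(2·0.8²)) = 0.498678·exp(-10.12500) = 1.99797e-05
  p_2 = (1/(0.3·√(2π)))·exp(−(3.5−0.8)²/(2·0.3²)) = 1.329808·exp(-40.50000) = 3.42659e-18
  p_3 = (1/(0.9·√(2π)))·exp(−(3.5−3.0)²/(2·0.9²)) = 0.443269·exp(-0.15432) = 0.37988
  p_4 = (1/(0.4·√(2π)))·exp(−(3.5−3.2)²/(2·0.4²)) = 0.997356·exp(-0.28125) = 0.752844
Odds = (0.38/0.13) × (0.37988/0.752844) = 2.92308 × 0.504594 ≈ 1.475

1.475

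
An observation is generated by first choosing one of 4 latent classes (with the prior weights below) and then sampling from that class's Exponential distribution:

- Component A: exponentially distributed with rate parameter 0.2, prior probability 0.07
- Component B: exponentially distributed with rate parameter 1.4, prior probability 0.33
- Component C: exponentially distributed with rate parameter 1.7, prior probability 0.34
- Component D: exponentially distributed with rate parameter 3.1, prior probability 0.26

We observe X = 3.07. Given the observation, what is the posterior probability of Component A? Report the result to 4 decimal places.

0.4445

The responsibility of component k is π_k f_k(x) divided by Σ_j π_j f_j(x).
Exponential densities:
  L_A = 0.108236
  L_B = 0.019034
  L_C = 0.00920166
  L_D = 0.000228129
Multiply by the mixture weights:
  π_A·L_A = 0.07 × 0.108236 = 0.00757655
  π_B·L_B = 0.33 × 0.019034 = 0.00628122
  π_C·L_C = 0.34 × 0.00920166 = 0.00312856
  π_D·L_D = 0.26 × 0.000228129 = 5.93136e-05
Evidence: 0.00757655 + 0.00628122 + 0.00312856 + 5.93136e-05 = 0.0170456
P(Component A | 3.07) ≈ 0.4445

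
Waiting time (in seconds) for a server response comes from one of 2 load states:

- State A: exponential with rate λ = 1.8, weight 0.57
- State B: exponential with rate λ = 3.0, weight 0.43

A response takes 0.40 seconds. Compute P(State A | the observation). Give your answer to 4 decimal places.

0.5624

By Bayes' theorem, P(k | x) = P(Z=k) f_k(x) / Σ_j P(Z=j) f_j(x).
Evaluate each component's likelihood at the observed value:
  p_A = 1.8·e^(−1.8·0.40) = 1.8·e^(−0.7200) = 0.876154
  p_B = 3.0·e^(−3.0·0.40) = 3.0·e^(−1.2000) = 0.903583
Unnormalised posteriors:
  P(Z=A)·p_A = 0.57 × 0.876154 = 0.499408
  P(Z=B)·p_B = 0.43 × 0.903583 = 0.388541
Denominator: 0.499408 + 0.388541 = 0.887948
P(State A | data) = 0.499408 / 0.887948 ≈ 0.5624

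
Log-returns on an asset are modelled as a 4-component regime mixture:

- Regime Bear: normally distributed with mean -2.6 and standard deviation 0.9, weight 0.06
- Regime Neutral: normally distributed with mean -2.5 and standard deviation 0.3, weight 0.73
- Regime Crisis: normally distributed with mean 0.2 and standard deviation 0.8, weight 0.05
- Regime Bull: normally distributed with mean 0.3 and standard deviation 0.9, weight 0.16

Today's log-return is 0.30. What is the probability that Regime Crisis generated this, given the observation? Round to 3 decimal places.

By Bayes' theorem, P(k | x) = w_k f_k(x) / Σ_j w_j f_j(x).
Component likelihoods at x = 0.30:
  f_Bear = 0.00246655
  f_Neutral = 1.61381e-19
  f_Crisis = 0.494797
  f_Bull = 0.443269
Prior × likelihood for each component:
  w_Bear·f_Bear = 0.06 × 0.00246655 = 0.000147993
  w_Neutral·f_Neutral = 0.73 × 1.61381e-19 = 1.17808e-19
  w_Crisis·f_Crisis = 0.05 × 0.494797 = 0.0247399
  w_Bull·f_Bull = 0.16 × 0.443269 = 0.0709231
Evidence: 0.000147993 + 1.17808e-19 + 0.0247399 + 0.0709231 = 0.0958109
Responsibility of Regime Crisis: 0.0247399 / 0.0958109 ≈ 0.258

0.258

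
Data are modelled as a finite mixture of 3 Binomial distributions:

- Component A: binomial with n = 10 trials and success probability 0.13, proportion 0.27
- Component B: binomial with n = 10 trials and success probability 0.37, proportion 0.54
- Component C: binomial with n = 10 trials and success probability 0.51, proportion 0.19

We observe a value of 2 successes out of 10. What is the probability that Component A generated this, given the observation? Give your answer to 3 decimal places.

0.428

The responsibility of component k is w_k f_k(x) divided by Σ_j w_j f_j(x).
Binomial probabilities:
  p_A = C(10,2)·0.13^2·0.87^8 = 45·0.0169·0.328212 = 0.249605
  p_B = C(10,2)·0.37^2·0.63^8 = 45·0.1369·0.0248156 = 0.152876
  p_C = C(10,2)·0.51^2·0.49^8 = 45·0.2601·0.00332329 = 0.0388975
Unnormalised posteriors:
  w_A·p_A = 0.27 × 0.249605 = 0.0673933
  w_B·p_B = 0.54 × 0.152876 = 0.0825532
  w_C·p_C = 0.19 × 0.0388975 = 0.00739052
Normaliser: 0.0673933 + 0.0825532 + 0.00739052 = 0.157337
So the posterior for Component A is 0.0673933 / 0.157337 ≈ 0.428.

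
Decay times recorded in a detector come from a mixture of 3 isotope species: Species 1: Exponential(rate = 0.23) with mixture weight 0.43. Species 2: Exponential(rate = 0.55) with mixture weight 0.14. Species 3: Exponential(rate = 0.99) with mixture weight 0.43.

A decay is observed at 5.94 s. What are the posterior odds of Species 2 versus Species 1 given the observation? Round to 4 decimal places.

The posterior odds equal the prior odds times the likelihood ratio: (P(Z=i)/P(Z=j))·(f_i(x)/f_j(x)).
Component likelihoods at x = 5.94 s:
  L_1 = 0.23·e^(−0.23·5.94) = 0.23·e^(−1.3662) = 0.0586671
  L_2 = 0.55·e^(−0.55·5.94) = 0.55·e^(−3.2670) = 0.0209663
  L_3 = 0.99·e^(−0.99·5.94) = 0.99·e^(−5.8806) = 0.00276518
0.00293529 / 0.0252269 ≈ 0.1164

0.1164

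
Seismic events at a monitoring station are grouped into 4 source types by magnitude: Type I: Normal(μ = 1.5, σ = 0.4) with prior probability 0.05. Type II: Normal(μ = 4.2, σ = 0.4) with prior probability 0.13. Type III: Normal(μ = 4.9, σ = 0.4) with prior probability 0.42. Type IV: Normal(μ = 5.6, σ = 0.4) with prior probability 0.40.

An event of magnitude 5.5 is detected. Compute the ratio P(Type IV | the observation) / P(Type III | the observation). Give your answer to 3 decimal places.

Posterior odds = (P(Z=i) f_i(x)) / (P(Z=j) f_j(x)); the normalising sum cancels.
Component likelihoods at x = 5.5:
  p_I = (1/(0.4·√(2π)))·exp(−(5.5−1.5)²/(2·0.4²)) = 0.997356·exp(-50.00000) = 1.92365e-22
  p_II = (1/(0.4·√(2π)))·exp(−(5.5−4.2)²/(2·0.4²)) = 0.997356·exp(-5.28125) = 0.00507262
  p_III = (1/(0.4·√(2π)))·exp(−(5.5−4.9)²/(2·0.4²)) = 0.997356·exp(-1.12500) = 0.323794
  p_IV = (1/(0.4·√(2π)))·exp(−(5.5−5.6)²/(2·0.4²)) = 0.997356·exp(-0.03125) = 0.96667
0.386668 / 0.135993 ≈ 2.843

2.843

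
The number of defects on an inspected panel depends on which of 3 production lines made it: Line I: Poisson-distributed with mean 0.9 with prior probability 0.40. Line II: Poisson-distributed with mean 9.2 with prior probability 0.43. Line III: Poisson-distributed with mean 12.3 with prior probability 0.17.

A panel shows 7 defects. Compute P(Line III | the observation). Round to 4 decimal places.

Apply Bayes' rule: the posterior for each component is proportional to its prior times its likelihood at x.
Poisson probabilities:
  L_I = e^(−0.9)·0.9^7/7! = 3.85835e-05
  L_II = e^(−9.2)·9.2^7/7! = 0.111834
  L_III = e^(−12.3)·12.3^7/7! = 0.0384665
Weight by the priors:
  π_I·L_I = 0.40 × 3.85835e-05 = 1.54334e-05
  π_II·L_II = 0.43 × 0.111834 = 0.0480887
  π_III·L_III = 0.17 × 0.0384665 = 0.00653931
Denominator: 1.54334e-05 + 0.0480887 + 0.00653931 = 0.0546435
P(Line III | data) ≈ 0.1197

0.1197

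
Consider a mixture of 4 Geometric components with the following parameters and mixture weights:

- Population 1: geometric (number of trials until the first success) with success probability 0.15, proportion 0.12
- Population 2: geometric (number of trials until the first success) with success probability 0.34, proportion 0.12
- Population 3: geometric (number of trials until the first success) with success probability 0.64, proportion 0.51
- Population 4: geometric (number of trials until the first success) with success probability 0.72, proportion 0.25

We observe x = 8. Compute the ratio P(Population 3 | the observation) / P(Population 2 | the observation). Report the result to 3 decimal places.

0.115

Since P(k|x) ∝ π_k f_k(x), the posterior odds are π_i f_i(x) / (π_j f_j(x)).
Geometric probabilities:
  f_1 = 0.0480866
  f_2 = 0.0185475
  f_3 = 0.000501531
  f_4 = 9.71491e-05
Odds = (0.51/0.12) × (0.000501531/0.0185475) = 4.25 × 0.0270403 ≈ 0.115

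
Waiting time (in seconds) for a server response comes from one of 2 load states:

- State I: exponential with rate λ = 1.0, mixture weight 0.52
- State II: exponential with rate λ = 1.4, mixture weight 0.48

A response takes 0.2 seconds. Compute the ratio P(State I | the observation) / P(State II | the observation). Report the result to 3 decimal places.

The posterior odds equal the prior odds times the likelihood ratio: (π_i/π_j)·(f_i(x)/f_j(x)).
Evaluate each component's likelihood at the observed value:
  f_I = 1.0·e^(−1.0·0.2) = 1.0·e^(−0.2000) = 0.818731
  f_II = 1.4·e^(−1.4·0.2) = 1.4·e^(−0.2800) = 1.0581
Odds = (0.52/0.48) × (0.818731/1.0581) = 1.08333 × 0.773776 ≈ 0.838

0.838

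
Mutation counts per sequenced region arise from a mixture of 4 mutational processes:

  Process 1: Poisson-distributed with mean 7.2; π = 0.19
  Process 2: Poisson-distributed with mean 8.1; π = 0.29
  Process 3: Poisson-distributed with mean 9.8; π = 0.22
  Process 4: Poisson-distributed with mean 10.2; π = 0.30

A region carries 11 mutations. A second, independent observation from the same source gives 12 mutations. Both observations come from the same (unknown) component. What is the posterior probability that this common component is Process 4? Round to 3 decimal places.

0.486

By Bayes' theorem, P(k | x) = P(Z=k) f_k(x) / Σ_j P(Z=j) f_j(x).
Since both observations come from the same component, the likelihood for component k is f_k(x₁)·f_k(x₂).
  f_1 = [0.0504175] × [0.0302505] = 0.00152516
  f_2 = [0.0748849] × [0.0505473] = 0.00378523
  f_3 = [0.111236] × [0.0908427] = 0.010105
  f_4 = [0.115782] × [0.098415] = 0.0113947
Prior × likelihood for each component:
  P(Z=1)·f_1 = 0.19 × 0.00152516 = 0.00028978
  P(Z=2)·f_2 = 0.29 × 0.00378523 = 0.00109772
  P(Z=3)·f_3 = 0.22 × 0.010105 = 0.00222309
  P(Z=4)·f_4 = 0.30 × 0.0113947 = 0.00341842
Sum: 0.00028978 + 0.00109772 + 0.00222309 + 0.00341842 = 0.00702901
P(Process 4 | x) = 0.00341842 / 0.00702901 ≈ 0.486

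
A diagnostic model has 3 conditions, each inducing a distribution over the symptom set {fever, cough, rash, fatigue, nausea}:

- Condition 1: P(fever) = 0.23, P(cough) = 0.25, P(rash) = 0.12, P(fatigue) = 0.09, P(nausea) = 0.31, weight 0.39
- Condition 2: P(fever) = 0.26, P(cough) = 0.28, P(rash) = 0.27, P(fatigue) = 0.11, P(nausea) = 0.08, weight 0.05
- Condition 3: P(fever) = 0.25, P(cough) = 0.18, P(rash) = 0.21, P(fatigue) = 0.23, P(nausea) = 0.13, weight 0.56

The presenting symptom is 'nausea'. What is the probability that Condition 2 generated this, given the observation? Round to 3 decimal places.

P(component k | x) = π_k·f_k(x) / marginal(x), where marginal(x) = Σ_j π_j·f_j(x).
Evaluate each component's likelihood at the observed value:
  f_1 = 0.31
  f_2 = 0.08
  f_3 = 0.13
Multiply by the mixture weights:
  π_1·f_1 = 0.39 × 0.31 = 0.1209
  π_2·f_2 = 0.05 × 0.08 = 0.004
  π_3·f_3 = 0.56 × 0.13 = 0.0728
Sum: 0.1209 + 0.004 + 0.0728 = 0.1977
P(Condition 2 | the observation) = 0.004 / 0.1977 ≈ 0.020

0.020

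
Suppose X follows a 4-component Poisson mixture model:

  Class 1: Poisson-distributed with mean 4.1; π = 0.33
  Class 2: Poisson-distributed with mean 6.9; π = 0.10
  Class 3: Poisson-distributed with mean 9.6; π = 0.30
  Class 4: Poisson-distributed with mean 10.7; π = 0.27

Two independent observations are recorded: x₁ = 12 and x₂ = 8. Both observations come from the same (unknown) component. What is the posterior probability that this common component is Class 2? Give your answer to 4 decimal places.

The responsibility of component k is w_k f_k(x) divided by Σ_j w_j f_j(x).
Since both observations come from the same component, the likelihood for component k is f_k(x₁)·f_k(x₂).
  L_1 = [e^(−4.1)·4.1^12/12! = 0.00078066] × [0.0328203] = 2.56215e-05
  L_2 = [e^(−6.9)·6.9^12/12! = 0.0245031] × [0.128422] = 0.00314674
  L_3 = [e^(−9.6)·9.6^12/12! = 0.0866345] × [0.121178] = 0.0104982
  L_4 = [e^(−10.7)·10.7^12/12! = 0.106003] × [0.0960724] = 0.0101839
Unnormalised posteriors:
  w_1·L_1 = 0.33 × 2.56215e-05 = 8.4551e-06
  w_2·L_2 = 0.10 × 0.00314674 = 0.000314674
  w_3·L_3 = 0.30 × 0.0104982 = 0.00314945
  w_4·L_4 = 0.27 × 0.0101839 = 0.00274967
Denominator: 8.4551e-06 + 0.000314674 + 0.00314945 + 0.00274967 = 0.00622224
Responsibility of Class 2: 0.000314674 / 0.00622224 ≈ 0.0506

0.0506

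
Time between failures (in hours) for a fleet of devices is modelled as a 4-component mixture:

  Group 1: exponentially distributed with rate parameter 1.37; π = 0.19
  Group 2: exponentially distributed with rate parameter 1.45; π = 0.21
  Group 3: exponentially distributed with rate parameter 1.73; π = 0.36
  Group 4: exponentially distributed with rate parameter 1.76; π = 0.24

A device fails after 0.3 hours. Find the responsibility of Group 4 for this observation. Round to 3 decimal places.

P(component k | x) = w_k·f_k(x) / marginal(x), where marginal(x) = Σ_j w_j·f_j(x).
Exponential densities:
  f_1 = 1.37·e^(−1.37·0.3) = 1.37·e^(−0.4110) = 0.908292
  f_2 = 1.45·e^(−1.45·0.3) = 1.45·e^(−0.4350) = 0.938534
  f_3 = 1.73·e^(−1.73·0.3) = 1.73·e^(−0.5190) = 1.02955
  f_4 = 1.76·e^(−1.76·0.3) = 1.76·e^(−0.5280) = 1.03802
Unnormalised posteriors:
  w_1·f_1 = 0.19 × 0.908292 = 0.172575
  w_2·f_2 = 0.21 × 0.938534 = 0.197092
  w_3·f_3 = 0.36 × 1.02955 = 0.370638
  w_4·f_4 = 0.24 × 1.03802 = 0.249124
Normaliser: 0.172575 + 0.197092 + 0.370638 + 0.249124 = 0.98943
So the posterior for Group 4 is 0.249124 / 0.98943 ≈ 0.252.

0.252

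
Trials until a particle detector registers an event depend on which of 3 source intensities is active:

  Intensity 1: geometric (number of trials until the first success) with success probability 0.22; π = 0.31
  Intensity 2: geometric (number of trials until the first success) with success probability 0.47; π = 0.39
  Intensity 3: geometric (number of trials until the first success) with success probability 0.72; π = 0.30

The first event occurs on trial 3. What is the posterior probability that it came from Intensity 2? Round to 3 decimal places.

0.468

Apply Bayes' rule: the posterior for each component is proportional to its prior times its likelihood at x.
Evaluate each component's likelihood at the observed value:
  f_1 = 0.22·(1−0.22)^2 = 0.22·0.6084 = 0.133848
  f_2 = 0.47·(1−0.47)^2 = 0.47·0.2809 = 0.132023
  f_3 = 0.72·(1−0.72)^2 = 0.72·0.0784 = 0.056448
Unnormalised posteriors:
  π_1·f_1 = 0.31 × 0.133848 = 0.0414929
  π_2·f_2 = 0.39 × 0.132023 = 0.051489
  π_3·f_3 = 0.30 × 0.056448 = 0.0169344
Marginal: 0.0414929 + 0.051489 + 0.0169344 = 0.109916
P(Intensity 2 | x) ≈ 0.468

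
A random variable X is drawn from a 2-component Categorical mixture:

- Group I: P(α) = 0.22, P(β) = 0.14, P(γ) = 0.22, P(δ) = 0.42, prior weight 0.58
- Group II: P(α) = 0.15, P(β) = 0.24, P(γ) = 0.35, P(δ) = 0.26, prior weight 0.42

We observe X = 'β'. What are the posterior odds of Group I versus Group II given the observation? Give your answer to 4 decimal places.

0.8056

Posterior odds = (π_i f_i(x)) / (π_j f_j(x)); the normalising sum cancels.
Categorical probabilities:
  L_I = P(β | comp) = 0.14
  L_II = P(β | comp) = 0.24
Posterior odds = (π_I·L_I) / (π_II·L_II) = (0.58·0.14) / (0.42·0.24) = 0.0812 / 0.1008 ≈ 0.8056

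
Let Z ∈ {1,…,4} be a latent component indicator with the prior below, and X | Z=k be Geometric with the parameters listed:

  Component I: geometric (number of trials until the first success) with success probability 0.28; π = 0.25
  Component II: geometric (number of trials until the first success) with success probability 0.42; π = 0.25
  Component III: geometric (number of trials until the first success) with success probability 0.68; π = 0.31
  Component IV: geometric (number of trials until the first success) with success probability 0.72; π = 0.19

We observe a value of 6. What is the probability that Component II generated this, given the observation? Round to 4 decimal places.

Posterior ∝ prior × likelihood, so P(k | x) ∝ P(Z=k) f_k(x); normalise over all components.
Geometric probabilities:
  p_I = 0.28·(1−0.28)^5 = 0.28·0.193492 = 0.0541777
  p_II = 0.42·(1−0.42)^5 = 0.42·0.0656357 = 0.027567
  p_III = 0.68·(1−0.68)^5 = 0.68·0.00335544 = 0.0022817
  p_IV = 0.72·(1−0.72)^5 = 0.72·0.00172104 = 0.00123915
Weight by the priors:
  P(Z=I)·p_I = 0.25 × 0.0541777 = 0.0135444
  P(Z=II)·p_II = 0.25 × 0.027567 = 0.00689175
  P(Z=III)·p_III = 0.31 × 0.0022817 = 0.000707327
  P(Z=IV)·p_IV = 0.19 × 0.00123915 = 0.000235438
Denominator: 0.0135444 + 0.00689175 + 0.000707327 + 0.000235438 = 0.0213789
P(Component II | x) ≈ 0.3224

0.3224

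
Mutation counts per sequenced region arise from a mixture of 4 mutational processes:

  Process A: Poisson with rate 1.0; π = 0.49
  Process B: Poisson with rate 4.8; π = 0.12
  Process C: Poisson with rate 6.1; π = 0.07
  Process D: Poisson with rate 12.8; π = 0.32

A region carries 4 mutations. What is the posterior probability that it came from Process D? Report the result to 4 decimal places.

0.0251

The responsibility of component k is π_k f_k(x) divided by Σ_j π_j f_j(x).
Evaluate each component's likelihood at the observed value:
  p_A = 0.0153283
  p_B = 0.182029
  p_C = 0.129393
  p_D = 0.00308787
Unnormalised posteriors:
  π_A·p_A = 0.49 × 0.0153283 = 0.00751087
  π_B·p_B = 0.12 × 0.182029 = 0.0218435
  π_C·p_C = 0.07 × 0.129393 = 0.00905753
  π_D·p_D = 0.32 × 0.00308787 = 0.000988119
Normaliser: 0.00751087 + 0.0218435 + 0.00905753 + 0.000988119 = 0.0394
P(Process D | x) ≈ 0.0251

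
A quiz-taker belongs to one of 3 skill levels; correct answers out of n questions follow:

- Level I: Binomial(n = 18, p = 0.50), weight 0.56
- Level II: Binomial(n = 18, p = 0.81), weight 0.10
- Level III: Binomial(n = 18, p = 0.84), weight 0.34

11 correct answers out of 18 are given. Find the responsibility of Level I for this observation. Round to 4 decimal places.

The responsibility of component k is P(Z=k) f_k(x) divided by Σ_j P(Z=j) f_j(x).
Binomial probabilities:
  L_I = C(18,11)·0.50^11·0.50^7 = 31824·0.000488281·0.0078125 = 0.121399
  L_II = C(18,11)·0.81^11·0.19^7 = 31824·0.0984771·8.93872e-06 = 0.0280134
  L_III = C(18,11)·0.84^11·0.16^7 = 31824·0.146917·2.68435e-06 = 0.0125507
Multiply by the mixture weights:
  P(Z=I)·L_I = 0.56 × 0.121399 = 0.0679834
  P(Z=II)·L_II = 0.10 × 0.0280134 = 0.00280134
  P(Z=III)·L_III = 0.34 × 0.0125507 = 0.00426723
Denominator: 0.0679834 + 0.00280134 + 0.00426723 = 0.075052
So the posterior for Level I is 0.0679834 / 0.075052 ≈ 0.9058.

0.9058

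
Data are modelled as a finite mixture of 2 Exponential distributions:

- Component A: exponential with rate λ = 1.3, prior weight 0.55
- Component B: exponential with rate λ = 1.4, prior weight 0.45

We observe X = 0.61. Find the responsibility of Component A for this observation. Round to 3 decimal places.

Posterior ∝ prior × likelihood, so P(k | x) ∝ π_k f_k(x); normalise over all components.
Exponential densities:
  L_A = 1.3·e^(−1.3·0.61) = 1.3·e^(−0.7930) = 0.588231
  L_B = 1.4·e^(−1.4·0.61) = 1.4·e^(−0.8540) = 0.595992
Unnormalised posteriors:
  π_A·L_A = 0.55 × 0.588231 = 0.323527
  π_B·L_B = 0.45 × 0.595992 = 0.268196
Denominator: 0.323527 + 0.268196 = 0.591723
P(Component A | 0.61) = 0.323527 / 0.591723 ≈ 0.547

0.547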